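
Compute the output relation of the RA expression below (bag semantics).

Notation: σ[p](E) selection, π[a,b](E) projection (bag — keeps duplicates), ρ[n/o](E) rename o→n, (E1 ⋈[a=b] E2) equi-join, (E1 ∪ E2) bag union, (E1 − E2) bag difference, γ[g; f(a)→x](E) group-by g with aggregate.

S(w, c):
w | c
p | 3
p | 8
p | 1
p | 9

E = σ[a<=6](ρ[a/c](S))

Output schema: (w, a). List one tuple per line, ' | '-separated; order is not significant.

Subexpression sizes:
  S → 4
  ρ[a/c](S) → 4
  σ[a<=6](ρ[a/c](S)) → 2

== RESULT ==
w | a
p | 1
p | 3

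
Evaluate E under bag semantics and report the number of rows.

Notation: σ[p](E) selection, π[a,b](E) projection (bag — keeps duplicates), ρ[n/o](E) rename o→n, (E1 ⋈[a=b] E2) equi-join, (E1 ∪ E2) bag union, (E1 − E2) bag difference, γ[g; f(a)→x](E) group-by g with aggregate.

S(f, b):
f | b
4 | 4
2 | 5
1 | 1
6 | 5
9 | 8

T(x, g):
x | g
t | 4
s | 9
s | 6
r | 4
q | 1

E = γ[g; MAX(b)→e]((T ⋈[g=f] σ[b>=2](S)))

Row counts bottom-up:
  T → 5
  S → 5
  σ[b>=2](S) → 4
  (T ⋈[g=f] σ[b>=2](S)) → 4
  γ[g; MAX(b)→e]((T ⋈[g=f] σ[b>=2](S))) → 3

|E| = 3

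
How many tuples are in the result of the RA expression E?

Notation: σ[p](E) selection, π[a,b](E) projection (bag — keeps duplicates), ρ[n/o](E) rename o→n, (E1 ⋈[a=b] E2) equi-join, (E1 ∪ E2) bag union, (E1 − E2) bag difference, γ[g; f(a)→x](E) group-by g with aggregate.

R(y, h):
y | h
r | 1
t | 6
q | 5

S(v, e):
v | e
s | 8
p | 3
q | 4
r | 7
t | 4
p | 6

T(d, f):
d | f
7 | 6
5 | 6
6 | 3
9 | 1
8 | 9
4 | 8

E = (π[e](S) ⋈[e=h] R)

Subexpression sizes:
  S → 6
  π[e](S) → 6
  R → 3
  (π[e](S) ⋈[e=h] R) → 1

|E| = 1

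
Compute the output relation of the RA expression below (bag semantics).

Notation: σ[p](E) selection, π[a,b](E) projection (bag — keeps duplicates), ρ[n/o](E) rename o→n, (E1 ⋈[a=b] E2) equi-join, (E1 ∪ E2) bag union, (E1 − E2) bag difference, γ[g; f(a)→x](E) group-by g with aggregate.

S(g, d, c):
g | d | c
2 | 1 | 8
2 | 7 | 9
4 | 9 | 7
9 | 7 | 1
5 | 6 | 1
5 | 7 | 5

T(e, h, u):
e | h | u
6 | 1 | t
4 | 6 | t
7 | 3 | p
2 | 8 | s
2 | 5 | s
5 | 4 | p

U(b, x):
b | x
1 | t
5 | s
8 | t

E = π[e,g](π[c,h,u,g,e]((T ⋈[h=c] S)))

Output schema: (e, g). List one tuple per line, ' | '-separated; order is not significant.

Stepwise |·|:
  T → 6
  S → 6
  (T ⋈[h=c] S) → 4
  π[c,h,u,g,e]((T ⋈[h=c] S)) → 4
  π[e,g](π[c,h,u,g,e]((T ⋈[h=c] S))) → 4

== RESULT ==
e | g
2 | 2
2 | 5
6 | 5
6 | 9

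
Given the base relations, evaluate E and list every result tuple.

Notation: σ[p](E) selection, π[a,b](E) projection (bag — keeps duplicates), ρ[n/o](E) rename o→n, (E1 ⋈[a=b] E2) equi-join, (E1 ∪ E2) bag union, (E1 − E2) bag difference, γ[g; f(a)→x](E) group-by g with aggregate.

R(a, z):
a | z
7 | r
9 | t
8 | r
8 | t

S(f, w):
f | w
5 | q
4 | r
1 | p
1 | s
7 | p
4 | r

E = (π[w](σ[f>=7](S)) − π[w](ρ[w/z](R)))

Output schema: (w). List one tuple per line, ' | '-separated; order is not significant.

Subexpression sizes:
  S → 6
  σ[f>=7](S) → 1
  π[w](σ[f>=7](S)) → 1
  R → 4
  ρ[w/z](R) → 4
  π[w](ρ[w/z](R)) → 4
  (π[w](σ[f>=7](S)) − π[w](ρ[w/z](R))) → 1

== RESULT ==
w
p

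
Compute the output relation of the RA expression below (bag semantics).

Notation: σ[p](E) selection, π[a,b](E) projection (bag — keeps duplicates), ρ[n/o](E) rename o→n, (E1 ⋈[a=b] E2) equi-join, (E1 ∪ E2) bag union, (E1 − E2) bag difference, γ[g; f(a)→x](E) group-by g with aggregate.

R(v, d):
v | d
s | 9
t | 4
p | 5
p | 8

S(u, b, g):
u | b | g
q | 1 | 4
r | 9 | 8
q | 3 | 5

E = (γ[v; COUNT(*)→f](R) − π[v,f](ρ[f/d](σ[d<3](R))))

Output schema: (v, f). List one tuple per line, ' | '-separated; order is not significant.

Per-node cardinality:
  R → 4
  γ[v; COUNT(*)→f](R) → 3
  R → 4
  σ[d<3](R) → 0
  ρ[f/d](σ[d<3](R)) → 0
  π[v,f](ρ[f/d](σ[d<3](R))) → 0
  (γ[v; COUNT(*)→f](R) − π[v,f](ρ[f/d](σ[d<3](R)))) → 3

== RESULT ==
v | f
p | 2
s | 1
t | 1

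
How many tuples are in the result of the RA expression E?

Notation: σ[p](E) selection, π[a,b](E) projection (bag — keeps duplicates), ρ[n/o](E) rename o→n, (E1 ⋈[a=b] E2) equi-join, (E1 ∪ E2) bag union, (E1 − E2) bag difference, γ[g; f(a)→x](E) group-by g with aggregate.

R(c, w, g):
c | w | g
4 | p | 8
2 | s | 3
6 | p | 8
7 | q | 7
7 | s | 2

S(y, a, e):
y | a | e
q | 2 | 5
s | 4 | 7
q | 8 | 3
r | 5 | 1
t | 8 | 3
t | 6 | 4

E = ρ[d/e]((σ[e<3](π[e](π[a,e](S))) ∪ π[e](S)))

Stepwise |·|:
  S → 6
  π[a,e](S) → 6
  π[e](π[a,e](S)) → 6
  σ[e<3](π[e](π[a,e](S))) → 1
  S → 6
  π[e](S) → 6
  (σ[e<3](π[e](π[a,e](S))) ∪ π[e](S)) → 7
  ρ[d/e]((σ[e<3](π[e](π[a,e](S))) ∪ π[e](S))) → 7

|E| = 7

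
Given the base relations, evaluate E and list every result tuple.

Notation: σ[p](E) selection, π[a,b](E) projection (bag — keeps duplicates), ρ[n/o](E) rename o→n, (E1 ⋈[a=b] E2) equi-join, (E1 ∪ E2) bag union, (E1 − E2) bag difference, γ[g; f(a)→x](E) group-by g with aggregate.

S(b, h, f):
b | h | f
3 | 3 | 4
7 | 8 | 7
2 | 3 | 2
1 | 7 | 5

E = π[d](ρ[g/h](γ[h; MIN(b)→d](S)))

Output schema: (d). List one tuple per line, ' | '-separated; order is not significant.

Stepwise |·|:
  S → 4
  γ[h; MIN(b)→d](S) → 3
  ρ[g/h](γ[h; MIN(b)→d](S)) → 3
  π[d](ρ[g/h](γ[h; MIN(b)→d](S))) → 3

== RESULT ==
d
1
2
7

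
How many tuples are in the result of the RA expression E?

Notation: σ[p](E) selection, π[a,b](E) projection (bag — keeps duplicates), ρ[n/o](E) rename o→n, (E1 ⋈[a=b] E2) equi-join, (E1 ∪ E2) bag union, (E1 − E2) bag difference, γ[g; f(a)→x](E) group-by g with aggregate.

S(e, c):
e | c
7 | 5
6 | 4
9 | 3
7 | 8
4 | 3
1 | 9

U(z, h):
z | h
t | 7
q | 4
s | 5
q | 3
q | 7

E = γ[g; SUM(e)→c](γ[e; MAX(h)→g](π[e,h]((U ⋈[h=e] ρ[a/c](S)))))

Per-node cardinality:
  U → 5
  S → 6
  ρ[a/c](S) → 6
  (U ⋈[h=e] ρ[a/c](S)) → 5
  π[e,h]((U ⋈[h=e] ρ[a/c](S))) → 5
  γ[e; MAX(h)→g](π[e,h]((U ⋈[h=e] ρ[a/c](S)))) → 2
  γ[g; SUM(e)→c](γ[e; MAX(h)→g](π[e,h]((U ⋈[h=e] ρ[a/c](S))))) → 2

|E| = 2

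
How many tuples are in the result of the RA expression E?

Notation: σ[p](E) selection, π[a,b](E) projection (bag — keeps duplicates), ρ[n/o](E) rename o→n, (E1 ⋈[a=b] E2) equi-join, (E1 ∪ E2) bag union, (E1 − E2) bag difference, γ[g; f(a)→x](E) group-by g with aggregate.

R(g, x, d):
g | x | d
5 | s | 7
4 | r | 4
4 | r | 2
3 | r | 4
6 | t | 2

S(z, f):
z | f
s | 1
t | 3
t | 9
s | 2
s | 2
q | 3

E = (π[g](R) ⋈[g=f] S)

Per-node cardinality:
  R → 5
  π[g](R) → 5
  S → 6
  (π[g](R) ⋈[g=f] S) → 2

|E| = 2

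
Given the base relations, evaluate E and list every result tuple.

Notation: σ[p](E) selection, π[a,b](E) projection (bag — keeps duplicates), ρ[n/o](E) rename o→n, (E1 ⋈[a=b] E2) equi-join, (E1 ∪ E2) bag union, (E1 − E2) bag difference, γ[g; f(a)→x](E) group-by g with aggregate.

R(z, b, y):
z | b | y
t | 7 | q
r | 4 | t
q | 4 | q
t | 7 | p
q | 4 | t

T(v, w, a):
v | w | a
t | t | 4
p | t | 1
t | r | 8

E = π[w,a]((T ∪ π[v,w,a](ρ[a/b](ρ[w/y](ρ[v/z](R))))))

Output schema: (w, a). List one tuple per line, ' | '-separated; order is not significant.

Subexpression sizes:
  T → 3
  R → 5
  ρ[v/z](R) → 5
  ρ[w/y](ρ[v/z](R)) → 5
  ρ[a/b](ρ[w/y](ρ[v/z](R))) → 5
  π[v,w,a](ρ[a/b](ρ[w/y](ρ[v/z](R)))) → 5
  (T ∪ π[v,w,a](ρ[a/b](ρ[w/y](ρ[v/z](R))))) → 8
  π[w,a]((T ∪ π[v,w,a](ρ[a/b](ρ[w/y](ρ[v/z](R)))))) → 8

== RESULT ==
w | a
p | 7
q | 4
q | 7
r | 8
t | 1
t | 4
t | 4
t | 4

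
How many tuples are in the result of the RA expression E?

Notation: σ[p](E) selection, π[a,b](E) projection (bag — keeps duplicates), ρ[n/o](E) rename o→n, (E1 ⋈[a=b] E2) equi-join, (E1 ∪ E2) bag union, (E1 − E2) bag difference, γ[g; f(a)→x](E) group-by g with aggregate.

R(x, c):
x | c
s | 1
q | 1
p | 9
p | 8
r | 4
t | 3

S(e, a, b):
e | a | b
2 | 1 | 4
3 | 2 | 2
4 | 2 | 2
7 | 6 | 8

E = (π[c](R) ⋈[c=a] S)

Per-node cardinality:
  R → 6
  π[c](R) → 6
  S → 4
  (π[c](R) ⋈[c=a] S) → 2

|E| = 2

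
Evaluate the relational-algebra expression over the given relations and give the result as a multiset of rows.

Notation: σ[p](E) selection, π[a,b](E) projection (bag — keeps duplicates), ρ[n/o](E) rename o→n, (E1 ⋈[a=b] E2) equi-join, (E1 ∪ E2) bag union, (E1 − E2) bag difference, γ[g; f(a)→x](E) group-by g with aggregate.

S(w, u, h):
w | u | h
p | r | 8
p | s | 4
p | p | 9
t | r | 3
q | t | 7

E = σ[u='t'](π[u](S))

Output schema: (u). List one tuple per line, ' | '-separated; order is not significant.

Row counts bottom-up:
  S → 5
  π[u](S) → 5
  σ[u='t'](π[u](S)) → 1

== RESULT ==
u
t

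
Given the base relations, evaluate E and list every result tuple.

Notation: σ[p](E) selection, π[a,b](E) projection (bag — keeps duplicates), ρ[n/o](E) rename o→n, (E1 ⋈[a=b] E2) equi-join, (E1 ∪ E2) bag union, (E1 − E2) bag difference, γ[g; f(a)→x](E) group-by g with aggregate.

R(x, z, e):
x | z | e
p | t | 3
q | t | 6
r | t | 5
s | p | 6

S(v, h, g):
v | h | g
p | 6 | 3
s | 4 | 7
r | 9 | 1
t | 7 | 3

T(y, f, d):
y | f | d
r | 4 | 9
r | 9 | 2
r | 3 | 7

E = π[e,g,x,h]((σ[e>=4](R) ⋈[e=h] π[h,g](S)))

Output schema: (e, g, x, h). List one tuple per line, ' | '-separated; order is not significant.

Stepwise |·|:
  R → 4
  σ[e>=4](R) → 3
  S → 4
  π[h,g](S) → 4
  (σ[e>=4](R) ⋈[e=h] π[h,g](S)) → 2
  π[e,g,x,h]((σ[e>=4](R) ⋈[e=h] π[h,g](S))) → 2

== RESULT ==
e | g | x | h
6 | 3 | q | 6
6 | 3 | s | 6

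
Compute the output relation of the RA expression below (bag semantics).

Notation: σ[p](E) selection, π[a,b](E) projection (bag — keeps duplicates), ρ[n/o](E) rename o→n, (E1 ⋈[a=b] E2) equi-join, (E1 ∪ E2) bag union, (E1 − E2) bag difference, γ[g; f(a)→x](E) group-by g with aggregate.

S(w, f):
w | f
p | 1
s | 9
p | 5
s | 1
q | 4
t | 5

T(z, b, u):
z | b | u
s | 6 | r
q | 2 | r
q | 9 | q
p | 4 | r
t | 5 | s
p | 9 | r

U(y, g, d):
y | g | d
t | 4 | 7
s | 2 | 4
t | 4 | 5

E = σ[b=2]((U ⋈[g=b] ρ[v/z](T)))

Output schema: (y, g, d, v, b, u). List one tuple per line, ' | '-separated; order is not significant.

Stepwise |·|:
  U → 3
  T → 6
  ρ[v/z](T) → 6
  (U ⋈[g=b] ρ[v/z](T)) → 3
  σ[b=2]((U ⋈[g=b] ρ[v/z](T))) → 1

== RESULT ==
y | g | d | v | b | u
s | 2 | 4 | q | 2 | r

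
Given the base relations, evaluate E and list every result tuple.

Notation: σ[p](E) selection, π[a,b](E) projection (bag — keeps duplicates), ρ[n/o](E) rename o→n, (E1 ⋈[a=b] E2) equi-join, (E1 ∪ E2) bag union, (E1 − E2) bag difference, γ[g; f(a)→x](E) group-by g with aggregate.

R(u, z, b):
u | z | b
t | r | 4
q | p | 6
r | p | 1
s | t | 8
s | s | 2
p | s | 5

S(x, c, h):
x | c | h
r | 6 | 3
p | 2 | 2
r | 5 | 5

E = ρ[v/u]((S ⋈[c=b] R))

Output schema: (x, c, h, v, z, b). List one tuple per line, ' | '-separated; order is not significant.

Subexpression sizes:
  S → 3
  R → 6
  (S ⋈[c=b] R) → 3
  ρ[v/u]((S ⋈[c=b] R)) → 3

== RESULT ==
x | c | h | v | z | b
p | 2 | 2 | s | s | 2
r | 5 | 5 | p | s | 5
r | 6 | 3 | q | p | 6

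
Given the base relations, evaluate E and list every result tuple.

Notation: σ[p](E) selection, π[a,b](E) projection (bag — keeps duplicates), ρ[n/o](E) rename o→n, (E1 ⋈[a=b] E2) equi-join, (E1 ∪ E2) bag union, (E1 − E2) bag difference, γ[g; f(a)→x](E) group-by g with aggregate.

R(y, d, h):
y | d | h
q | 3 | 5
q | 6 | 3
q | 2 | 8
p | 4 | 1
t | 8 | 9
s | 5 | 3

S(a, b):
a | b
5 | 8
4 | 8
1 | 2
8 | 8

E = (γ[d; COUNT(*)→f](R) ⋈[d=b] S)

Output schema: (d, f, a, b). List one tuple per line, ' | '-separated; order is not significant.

Subexpression sizes:
  R → 6
  γ[d; COUNT(*)→f](R) → 6
  S → 4
  (γ[d; COUNT(*)→f](R) ⋈[d=b] S) → 4

== RESULT ==
d | f | a | b
2 | 1 | 1 | 2
8 | 1 | 4 | 8
8 | 1 | 5 | 8
8 | 1 | 8 | 8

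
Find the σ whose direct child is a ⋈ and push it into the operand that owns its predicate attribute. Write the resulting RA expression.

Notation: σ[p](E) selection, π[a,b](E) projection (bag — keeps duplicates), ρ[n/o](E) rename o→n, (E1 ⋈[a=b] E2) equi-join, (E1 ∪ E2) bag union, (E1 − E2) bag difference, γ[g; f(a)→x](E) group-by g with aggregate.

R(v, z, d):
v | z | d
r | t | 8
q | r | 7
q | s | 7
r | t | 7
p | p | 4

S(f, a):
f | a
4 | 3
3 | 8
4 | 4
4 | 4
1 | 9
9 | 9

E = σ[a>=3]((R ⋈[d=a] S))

σ filters on a, owned by the right side.
E' = (R ⋈[d=a] σ[a>=3](S))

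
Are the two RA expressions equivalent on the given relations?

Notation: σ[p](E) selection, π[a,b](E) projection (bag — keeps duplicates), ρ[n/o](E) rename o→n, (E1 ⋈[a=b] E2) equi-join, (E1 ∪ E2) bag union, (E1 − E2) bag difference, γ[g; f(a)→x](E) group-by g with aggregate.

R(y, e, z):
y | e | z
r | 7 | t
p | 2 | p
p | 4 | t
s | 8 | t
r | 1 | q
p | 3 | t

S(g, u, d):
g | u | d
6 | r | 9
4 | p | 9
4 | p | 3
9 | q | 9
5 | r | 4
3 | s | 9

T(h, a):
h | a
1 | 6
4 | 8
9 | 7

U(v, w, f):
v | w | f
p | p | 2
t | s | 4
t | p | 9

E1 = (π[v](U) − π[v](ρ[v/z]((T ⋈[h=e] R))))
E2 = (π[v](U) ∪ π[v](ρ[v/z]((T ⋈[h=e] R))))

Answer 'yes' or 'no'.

E1 per-node cardinality:
  U → 3
  π[v](U) → 3
  T → 3
  R → 6
  (T ⋈[h=e] R) → 2
  ρ[v/z]((T ⋈[h=e] R)) → 2
  π[v](ρ[v/z]((T ⋈[h=e] R))) → 2
  (π[v](U) − π[v](ρ[v/z]((T ⋈[h=e] R)))) → 2
E2 per-node cardinality:
  U → 3
  π[v](U) → 3
  T → 3
  R → 6
  (T ⋈[h=e] R) → 2
  ρ[v/z]((T ⋈[h=e] R)) → 2
  π[v](ρ[v/z]((T ⋈[h=e] R))) → 2
  (π[v](U) ∪ π[v](ρ[v/z]((T ⋈[h=e] R)))) → 5

E1 result:
v
p
t
E2 result:
v
p
q
t
t
t
Witness: ('q',) appears 0× in E1 but 1× in E2.

no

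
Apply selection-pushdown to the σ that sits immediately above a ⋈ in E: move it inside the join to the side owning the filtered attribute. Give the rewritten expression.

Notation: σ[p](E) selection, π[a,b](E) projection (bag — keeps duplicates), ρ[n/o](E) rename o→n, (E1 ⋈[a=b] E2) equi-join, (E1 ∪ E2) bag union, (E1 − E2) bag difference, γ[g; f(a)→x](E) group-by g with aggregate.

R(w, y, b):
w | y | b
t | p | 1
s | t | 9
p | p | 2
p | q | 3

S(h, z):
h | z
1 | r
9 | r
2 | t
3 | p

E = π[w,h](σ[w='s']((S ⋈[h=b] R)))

σ filters on w, owned by the right side.
E' = π[w,h]((S ⋈[h=b] σ[w='s'](R)))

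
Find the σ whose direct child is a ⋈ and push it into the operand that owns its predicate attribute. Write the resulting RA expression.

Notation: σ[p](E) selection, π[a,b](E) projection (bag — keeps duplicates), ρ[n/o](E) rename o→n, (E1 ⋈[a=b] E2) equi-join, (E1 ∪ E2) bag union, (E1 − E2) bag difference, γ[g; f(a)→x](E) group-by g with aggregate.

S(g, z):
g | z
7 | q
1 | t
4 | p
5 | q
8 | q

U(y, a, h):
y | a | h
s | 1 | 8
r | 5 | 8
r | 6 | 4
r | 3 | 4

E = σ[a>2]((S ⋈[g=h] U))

σ filters on a, owned by the right side.
E' = (S ⋈[g=h] σ[a>2](U))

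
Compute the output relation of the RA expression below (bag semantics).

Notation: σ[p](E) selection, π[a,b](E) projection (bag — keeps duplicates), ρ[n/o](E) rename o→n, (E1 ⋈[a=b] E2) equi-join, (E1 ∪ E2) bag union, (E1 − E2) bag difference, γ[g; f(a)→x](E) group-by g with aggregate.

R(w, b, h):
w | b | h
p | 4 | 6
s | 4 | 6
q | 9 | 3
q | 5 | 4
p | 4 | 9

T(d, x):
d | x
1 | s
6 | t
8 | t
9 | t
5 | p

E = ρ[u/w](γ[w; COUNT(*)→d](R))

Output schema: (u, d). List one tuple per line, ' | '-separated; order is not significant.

Stepwise |·|:
  R → 5
  γ[w; COUNT(*)→d](R) → 3
  ρ[u/w](γ[w; COUNT(*)→d](R)) → 3

== RESULT ==
u | d
p | 2
q | 2
s | 1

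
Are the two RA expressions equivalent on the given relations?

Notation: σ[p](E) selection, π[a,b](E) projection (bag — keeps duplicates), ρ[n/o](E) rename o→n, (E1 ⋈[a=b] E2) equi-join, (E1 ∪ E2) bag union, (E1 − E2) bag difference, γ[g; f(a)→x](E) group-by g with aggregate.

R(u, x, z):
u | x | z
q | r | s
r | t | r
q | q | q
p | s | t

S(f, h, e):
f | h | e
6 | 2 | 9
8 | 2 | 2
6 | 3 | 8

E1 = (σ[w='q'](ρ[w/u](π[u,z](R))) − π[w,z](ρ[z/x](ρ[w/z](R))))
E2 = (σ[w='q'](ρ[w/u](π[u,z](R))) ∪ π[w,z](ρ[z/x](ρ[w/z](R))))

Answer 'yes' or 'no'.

E1 stepwise |·|:
  R → 4
  π[u,z](R) → 4
  ρ[w/u](π[u,z](R)) → 4
  σ[w='q'](ρ[w/u](π[u,z](R))) → 2
  R → 4
  ρ[w/z](R) → 4
  ρ[z/x](ρ[w/z](R)) → 4
  π[w,z](ρ[z/x](ρ[w/z](R))) → 4
  (σ[w='q'](ρ[w/u](π[u,z](R))) − π[w,z](ρ[z/x](ρ[w/z](R)))) → 1
E2 stepwise |·|:
  R → 4
  π[u,z](R) → 4
  ρ[w/u](π[u,z](R)) → 4
  σ[w='q'](ρ[w/u](π[u,z](R))) → 2
  R → 4
  ρ[w/z](R) → 4
  ρ[z/x](ρ[w/z](R)) → 4
  π[w,z](ρ[z/x](ρ[w/z](R))) → 4
  (σ[w='q'](ρ[w/u](π[u,z](R))) ∪ π[w,z](ρ[z/x](ρ[w/z](R)))) → 6

E1 result:
w | z
q | s
E2 result:
w | z
q | q
q | q
q | s
r | t
s | r
t | s
Witness: ('s', 'r') appears 0× in E1 but 1× in E2.

no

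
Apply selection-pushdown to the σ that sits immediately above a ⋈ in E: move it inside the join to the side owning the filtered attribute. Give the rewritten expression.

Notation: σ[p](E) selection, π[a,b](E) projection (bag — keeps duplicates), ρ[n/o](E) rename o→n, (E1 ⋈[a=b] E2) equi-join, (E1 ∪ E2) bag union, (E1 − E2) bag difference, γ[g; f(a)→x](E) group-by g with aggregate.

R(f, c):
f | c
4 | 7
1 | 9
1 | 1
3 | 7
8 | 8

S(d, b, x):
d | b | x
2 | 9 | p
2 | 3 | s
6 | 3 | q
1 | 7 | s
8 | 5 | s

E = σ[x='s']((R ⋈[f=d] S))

σ filters on x, owned by the right side.
E' = (R ⋈[f=d] σ[x='s'](S))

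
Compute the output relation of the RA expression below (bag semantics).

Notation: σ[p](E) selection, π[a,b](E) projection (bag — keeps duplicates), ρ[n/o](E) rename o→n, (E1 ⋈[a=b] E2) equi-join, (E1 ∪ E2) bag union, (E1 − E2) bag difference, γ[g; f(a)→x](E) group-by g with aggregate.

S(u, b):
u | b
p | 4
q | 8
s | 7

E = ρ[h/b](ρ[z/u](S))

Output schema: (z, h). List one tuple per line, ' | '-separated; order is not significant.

Per-node cardinality:
  S → 3
  ρ[z/u](S) → 3
  ρ[h/b](ρ[z/u](S)) → 3

== RESULT ==
z | h
p | 4
q | 8
s | 7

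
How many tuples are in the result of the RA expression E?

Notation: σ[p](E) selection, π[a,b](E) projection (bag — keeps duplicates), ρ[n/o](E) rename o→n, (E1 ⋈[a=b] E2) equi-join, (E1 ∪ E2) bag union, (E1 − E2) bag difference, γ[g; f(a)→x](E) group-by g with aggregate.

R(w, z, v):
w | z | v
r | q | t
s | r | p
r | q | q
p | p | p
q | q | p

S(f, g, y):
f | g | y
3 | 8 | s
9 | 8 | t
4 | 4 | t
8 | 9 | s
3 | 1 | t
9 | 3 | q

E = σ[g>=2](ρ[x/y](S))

Subexpression sizes:
  S → 6
  ρ[x/y](S) → 6
  σ[g>=2](ρ[x/y](S)) → 5

|E| = 5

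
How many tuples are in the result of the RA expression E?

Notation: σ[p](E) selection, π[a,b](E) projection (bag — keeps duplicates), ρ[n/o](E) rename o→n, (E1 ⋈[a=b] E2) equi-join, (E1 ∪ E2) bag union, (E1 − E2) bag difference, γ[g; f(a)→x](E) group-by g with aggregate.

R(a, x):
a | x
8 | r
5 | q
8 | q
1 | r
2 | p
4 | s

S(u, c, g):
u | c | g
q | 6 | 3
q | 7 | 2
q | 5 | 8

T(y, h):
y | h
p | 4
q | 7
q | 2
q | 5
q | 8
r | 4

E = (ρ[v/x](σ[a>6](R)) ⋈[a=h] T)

Row counts bottom-up:
  R → 6
  σ[a>6](R) → 2
  ρ[v/x](σ[a>6](R)) → 2
  T → 6
  (ρ[v/x](σ[a>6](R)) ⋈[a=h] T) → 2

|E| = 2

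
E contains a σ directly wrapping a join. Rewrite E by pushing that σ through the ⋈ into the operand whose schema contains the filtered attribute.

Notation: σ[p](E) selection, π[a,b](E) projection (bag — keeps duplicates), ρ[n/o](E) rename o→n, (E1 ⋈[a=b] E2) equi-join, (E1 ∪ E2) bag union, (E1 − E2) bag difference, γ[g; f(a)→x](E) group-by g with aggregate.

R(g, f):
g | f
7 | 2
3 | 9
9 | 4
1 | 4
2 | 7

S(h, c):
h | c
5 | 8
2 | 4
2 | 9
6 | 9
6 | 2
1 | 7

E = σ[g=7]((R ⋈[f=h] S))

σ filters on g, owned by the left side.
E' = (σ[g=7](R) ⋈[f=h] S)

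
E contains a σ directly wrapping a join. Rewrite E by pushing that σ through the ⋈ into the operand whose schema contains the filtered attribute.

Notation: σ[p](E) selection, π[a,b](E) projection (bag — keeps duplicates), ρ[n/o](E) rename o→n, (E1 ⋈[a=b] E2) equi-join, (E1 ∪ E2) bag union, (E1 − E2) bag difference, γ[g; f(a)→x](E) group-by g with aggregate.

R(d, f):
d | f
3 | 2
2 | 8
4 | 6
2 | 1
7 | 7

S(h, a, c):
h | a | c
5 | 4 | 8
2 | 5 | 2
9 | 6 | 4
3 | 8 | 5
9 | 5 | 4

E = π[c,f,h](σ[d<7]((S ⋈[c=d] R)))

σ filters on d, owned by the right side.
E' = π[c,f,h]((S ⋈[c=d] σ[d<7](R)))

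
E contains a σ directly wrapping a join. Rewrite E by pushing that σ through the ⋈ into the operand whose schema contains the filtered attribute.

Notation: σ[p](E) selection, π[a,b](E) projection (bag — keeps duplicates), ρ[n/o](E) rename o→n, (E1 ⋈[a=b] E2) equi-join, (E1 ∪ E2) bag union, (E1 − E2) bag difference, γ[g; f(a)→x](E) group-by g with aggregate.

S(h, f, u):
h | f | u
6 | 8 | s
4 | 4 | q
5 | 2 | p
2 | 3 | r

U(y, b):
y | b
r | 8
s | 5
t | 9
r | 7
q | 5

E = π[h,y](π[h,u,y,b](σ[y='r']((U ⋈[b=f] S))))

σ filters on y, owned by the left side.
E' = π[h,y](π[h,u,y,b]((σ[y='r'](U) ⋈[b=f] S)))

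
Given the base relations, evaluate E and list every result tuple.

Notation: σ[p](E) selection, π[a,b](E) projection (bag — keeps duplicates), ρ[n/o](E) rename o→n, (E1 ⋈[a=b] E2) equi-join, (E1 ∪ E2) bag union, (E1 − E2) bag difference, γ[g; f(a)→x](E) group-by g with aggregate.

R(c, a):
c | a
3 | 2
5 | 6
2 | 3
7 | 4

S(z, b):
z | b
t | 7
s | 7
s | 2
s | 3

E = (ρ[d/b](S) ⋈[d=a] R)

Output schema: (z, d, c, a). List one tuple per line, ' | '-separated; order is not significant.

Per-node cardinality:
  S → 4
  ρ[d/b](S) → 4
  R → 4
  (ρ[d/b](S) ⋈[d=a] R) → 2

== RESULT ==
z | d | c | a
s | 2 | 3 | 2
s | 3 | 2 | 3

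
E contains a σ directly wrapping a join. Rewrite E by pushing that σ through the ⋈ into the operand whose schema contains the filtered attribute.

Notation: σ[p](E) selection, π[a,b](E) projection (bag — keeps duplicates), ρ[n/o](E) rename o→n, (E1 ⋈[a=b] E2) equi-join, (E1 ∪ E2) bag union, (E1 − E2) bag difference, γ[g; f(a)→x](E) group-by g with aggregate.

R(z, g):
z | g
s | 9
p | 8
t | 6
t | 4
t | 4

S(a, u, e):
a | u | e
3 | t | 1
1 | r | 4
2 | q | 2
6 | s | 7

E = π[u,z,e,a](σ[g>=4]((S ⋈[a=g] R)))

σ filters on g, owned by the right side.
E' = π[u,z,e,a]((S ⋈[a=g] σ[g>=4](R)))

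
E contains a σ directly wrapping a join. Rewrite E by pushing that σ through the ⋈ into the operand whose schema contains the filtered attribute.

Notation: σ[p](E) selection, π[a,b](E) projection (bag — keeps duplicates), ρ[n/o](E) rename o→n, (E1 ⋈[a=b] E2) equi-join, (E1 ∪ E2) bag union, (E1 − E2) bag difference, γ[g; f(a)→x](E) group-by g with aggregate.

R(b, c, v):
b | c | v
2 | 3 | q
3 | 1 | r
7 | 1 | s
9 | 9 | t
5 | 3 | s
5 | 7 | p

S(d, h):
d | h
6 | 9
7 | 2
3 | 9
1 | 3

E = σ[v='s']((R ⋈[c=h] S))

σ filters on v, owned by the left side.
E' = (σ[v='s'](R) ⋈[c=h] S)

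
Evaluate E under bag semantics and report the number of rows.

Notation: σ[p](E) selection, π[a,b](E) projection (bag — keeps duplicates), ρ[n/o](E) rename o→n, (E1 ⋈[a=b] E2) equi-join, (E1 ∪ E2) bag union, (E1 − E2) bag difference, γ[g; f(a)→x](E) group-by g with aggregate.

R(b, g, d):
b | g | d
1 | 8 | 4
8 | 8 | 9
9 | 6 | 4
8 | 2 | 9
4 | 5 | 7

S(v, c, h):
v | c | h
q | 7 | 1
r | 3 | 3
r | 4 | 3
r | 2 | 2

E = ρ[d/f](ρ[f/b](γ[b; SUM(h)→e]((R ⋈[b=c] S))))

Subexpression sizes:
  R → 5
  S → 4
  (R ⋈[b=c] S) → 1
  γ[b; SUM(h)→e]((R ⋈[b=c] S)) → 1
  ρ[f/b](γ[b; SUM(h)→e]((R ⋈[b=c] S))) → 1
  ρ[d/f](ρ[f/b](γ[b; SUM(h)→e]((R ⋈[b=c] S)))) → 1

|E| = 1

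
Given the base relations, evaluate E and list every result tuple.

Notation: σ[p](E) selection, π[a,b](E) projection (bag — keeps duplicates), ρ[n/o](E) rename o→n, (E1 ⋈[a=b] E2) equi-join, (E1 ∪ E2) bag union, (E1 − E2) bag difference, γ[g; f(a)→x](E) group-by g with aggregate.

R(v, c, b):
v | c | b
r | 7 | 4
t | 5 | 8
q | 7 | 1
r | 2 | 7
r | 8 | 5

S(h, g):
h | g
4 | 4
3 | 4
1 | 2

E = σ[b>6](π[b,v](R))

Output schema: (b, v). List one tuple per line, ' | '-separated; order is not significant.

Stepwise |·|:
  R → 5
  π[b,v](R) → 5
  σ[b>6](π[b,v](R)) → 2

== RESULT ==
b | v
7 | r
8 | t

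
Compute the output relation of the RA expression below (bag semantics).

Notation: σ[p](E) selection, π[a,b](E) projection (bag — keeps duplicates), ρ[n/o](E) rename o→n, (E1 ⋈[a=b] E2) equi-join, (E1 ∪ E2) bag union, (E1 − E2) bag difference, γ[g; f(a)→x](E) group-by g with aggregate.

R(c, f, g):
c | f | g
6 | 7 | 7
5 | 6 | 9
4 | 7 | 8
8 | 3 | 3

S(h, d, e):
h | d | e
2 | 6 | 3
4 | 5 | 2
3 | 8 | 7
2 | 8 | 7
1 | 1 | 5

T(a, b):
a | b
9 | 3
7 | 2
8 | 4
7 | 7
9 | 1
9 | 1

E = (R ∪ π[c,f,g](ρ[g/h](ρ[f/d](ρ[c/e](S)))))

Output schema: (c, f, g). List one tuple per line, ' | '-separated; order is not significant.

Per-node cardinality:
  R → 4
  S → 5
  ρ[c/e](S) → 5
  ρ[f/d](ρ[c/e](S)) → 5
  ρ[g/h](ρ[f/d](ρ[c/e](S))) → 5
  π[c,f,g](ρ[g/h](ρ[f/d](ρ[c/e](S)))) → 5
  (R ∪ π[c,f,g](ρ[g/h](ρ[f/d](ρ[c/e](S))))) → 9

== RESULT ==
c | f | g
2 | 5 | 4
3 | 6 | 2
4 | 7 | 8
5 | 1 | 1
5 | 6 | 9
6 | 7 | 7
7 | 8 | 2
7 | 8 | 3
8 | 3 | 3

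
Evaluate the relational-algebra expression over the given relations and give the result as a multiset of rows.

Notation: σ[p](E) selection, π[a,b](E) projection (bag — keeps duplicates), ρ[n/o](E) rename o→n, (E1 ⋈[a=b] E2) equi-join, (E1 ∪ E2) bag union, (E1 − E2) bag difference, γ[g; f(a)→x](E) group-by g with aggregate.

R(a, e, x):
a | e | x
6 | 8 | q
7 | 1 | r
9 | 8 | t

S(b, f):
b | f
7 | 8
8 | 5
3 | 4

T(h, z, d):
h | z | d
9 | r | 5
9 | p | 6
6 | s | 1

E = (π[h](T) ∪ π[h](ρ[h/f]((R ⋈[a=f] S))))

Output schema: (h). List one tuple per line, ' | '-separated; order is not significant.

Row counts bottom-up:
  T → 3
  π[h](T) → 3
  R → 3
  S → 3
  (R ⋈[a=f] S) → 0
  ρ[h/f]((R ⋈[a=f] S)) → 0
  π[h](ρ[h/f]((R ⋈[a=f] S))) → 0
  (π[h](T) ∪ π[h](ρ[h/f]((R ⋈[a=f] S)))) → 3

== RESULT ==
h
6
9
9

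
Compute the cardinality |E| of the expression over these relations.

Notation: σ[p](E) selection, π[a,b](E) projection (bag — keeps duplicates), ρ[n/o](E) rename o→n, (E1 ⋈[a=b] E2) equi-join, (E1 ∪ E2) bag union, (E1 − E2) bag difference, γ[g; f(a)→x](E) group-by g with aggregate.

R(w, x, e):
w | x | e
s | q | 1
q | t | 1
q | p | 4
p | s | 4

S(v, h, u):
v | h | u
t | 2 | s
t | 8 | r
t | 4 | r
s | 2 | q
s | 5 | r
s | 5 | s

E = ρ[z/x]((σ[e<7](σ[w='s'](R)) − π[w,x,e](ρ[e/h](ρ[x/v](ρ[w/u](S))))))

Row counts bottom-up:
  R → 4
  σ[w='s'](R) → 1
  σ[e<7](σ[w='s'](R)) → 1
  S → 6
  ρ[w/u](S) → 6
  ρ[x/v](ρ[w/u](S)) → 6
  ρ[e/h](ρ[x/v](ρ[w/u](S))) → 6
  π[w,x,e](ρ[e/h](ρ[x/v](ρ[w/u](S)))) → 6
  (σ[e<7](σ[w='s'](R)) − π[w,x,e](ρ[e/h](ρ[x/v](ρ[w/u](S))))) → 1
  ρ[z/x]((σ[e<7](σ[w='s'](R)) − π[w,x,e](ρ[e/h](ρ[x/v](ρ[w/u](S)))))) → 1

|E| = 1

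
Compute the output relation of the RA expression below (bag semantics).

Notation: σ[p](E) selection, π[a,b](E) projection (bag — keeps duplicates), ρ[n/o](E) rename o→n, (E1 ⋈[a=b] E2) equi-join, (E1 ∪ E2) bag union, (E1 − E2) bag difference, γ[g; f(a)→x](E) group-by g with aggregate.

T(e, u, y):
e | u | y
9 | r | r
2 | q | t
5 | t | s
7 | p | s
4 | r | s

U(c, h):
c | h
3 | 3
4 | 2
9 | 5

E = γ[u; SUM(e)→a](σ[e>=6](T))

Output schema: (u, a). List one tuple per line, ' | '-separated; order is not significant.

Subexpression sizes:
  T → 5
  σ[e>=6](T) → 2
  γ[u; SUM(e)→a](σ[e>=6](T)) → 2

== RESULT ==
u | a
p | 7
r | 9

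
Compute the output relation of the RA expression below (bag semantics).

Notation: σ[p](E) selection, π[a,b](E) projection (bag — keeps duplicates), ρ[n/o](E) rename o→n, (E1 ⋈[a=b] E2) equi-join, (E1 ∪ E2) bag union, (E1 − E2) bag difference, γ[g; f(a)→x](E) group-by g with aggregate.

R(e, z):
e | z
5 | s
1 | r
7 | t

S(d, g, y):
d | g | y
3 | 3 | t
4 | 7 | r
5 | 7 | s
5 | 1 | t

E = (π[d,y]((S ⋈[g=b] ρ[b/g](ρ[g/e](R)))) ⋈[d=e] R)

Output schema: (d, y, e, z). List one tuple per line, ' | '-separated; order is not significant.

Row counts bottom-up:
  S → 4
  R → 3
  ρ[g/e](R) → 3
  ρ[b/g](ρ[g/e](R)) → 3
  (S ⋈[g=b] ρ[b/g](ρ[g/e](R))) → 3
  π[d,y]((S ⋈[g=b] ρ[b/g](ρ[g/e](R)))) → 3
  R → 3
  (π[d,y]((S ⋈[g=b] ρ[b/g](ρ[g/e](R)))) ⋈[d=e] R) → 2

== RESULT ==
d | y | e | z
5 | s | 5 | s
5 | t | 5 | s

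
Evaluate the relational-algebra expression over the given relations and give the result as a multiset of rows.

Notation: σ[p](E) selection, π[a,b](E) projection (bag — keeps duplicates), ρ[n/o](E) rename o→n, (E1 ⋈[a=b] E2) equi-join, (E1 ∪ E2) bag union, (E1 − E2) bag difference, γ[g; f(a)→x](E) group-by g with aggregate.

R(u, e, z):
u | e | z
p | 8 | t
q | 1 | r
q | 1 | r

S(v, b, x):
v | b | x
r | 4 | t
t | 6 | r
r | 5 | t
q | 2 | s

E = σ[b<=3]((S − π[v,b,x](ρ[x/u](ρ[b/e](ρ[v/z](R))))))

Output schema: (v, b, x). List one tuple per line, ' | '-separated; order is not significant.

Stepwise |·|:
  S → 4
  R → 3
  ρ[v/z](R) → 3
  ρ[b/e](ρ[v/z](R)) → 3
  ρ[x/u](ρ[b/e](ρ[v/z](R))) → 3
  π[v,b,x](ρ[x/u](ρ[b/e](ρ[v/z](R)))) → 3
  (S − π[v,b,x](ρ[x/u](ρ[b/e](ρ[v/z](R))))) → 4
  σ[b<=3]((S − π[v,b,x](ρ[x/u](ρ[b/e](ρ[v/z](R)))))) → 1

== RESULT ==
v | b | x
q | 2 | s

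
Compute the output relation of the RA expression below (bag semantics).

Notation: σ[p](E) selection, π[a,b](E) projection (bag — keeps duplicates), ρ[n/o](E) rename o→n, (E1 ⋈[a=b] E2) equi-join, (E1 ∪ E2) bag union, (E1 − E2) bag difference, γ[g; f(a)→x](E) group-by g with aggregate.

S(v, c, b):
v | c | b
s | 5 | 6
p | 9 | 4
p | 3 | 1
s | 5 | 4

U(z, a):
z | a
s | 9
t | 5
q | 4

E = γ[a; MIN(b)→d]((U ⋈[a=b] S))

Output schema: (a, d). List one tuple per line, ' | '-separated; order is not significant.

Row counts bottom-up:
  U → 3
  S → 4
  (U ⋈[a=b] S) → 2
  γ[a; MIN(b)→d]((U ⋈[a=b] S)) → 1

== RESULT ==
a | d
4 | 4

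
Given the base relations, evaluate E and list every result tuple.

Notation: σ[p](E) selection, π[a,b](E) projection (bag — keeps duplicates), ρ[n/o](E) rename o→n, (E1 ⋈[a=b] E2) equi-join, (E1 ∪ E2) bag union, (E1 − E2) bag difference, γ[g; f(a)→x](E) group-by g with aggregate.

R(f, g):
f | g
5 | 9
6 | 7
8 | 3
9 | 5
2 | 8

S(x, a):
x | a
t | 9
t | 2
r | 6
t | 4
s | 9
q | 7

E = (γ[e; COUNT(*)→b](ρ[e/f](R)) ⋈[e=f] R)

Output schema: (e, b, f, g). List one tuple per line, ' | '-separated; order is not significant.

Per-node cardinality:
  R → 5
  ρ[e/f](R) → 5
  γ[e; COUNT(*)→b](ρ[e/f](R)) → 5
  R → 5
  (γ[e; COUNT(*)→b](ρ[e/f](R)) ⋈[e=f] R) → 5

== RESULT ==
e | b | f | g
2 | 1 | 2 | 8
5 | 1 | 5 | 9
6 | 1 | 6 | 7
8 | 1 | 8 | 3
9 | 1 | 9 | 5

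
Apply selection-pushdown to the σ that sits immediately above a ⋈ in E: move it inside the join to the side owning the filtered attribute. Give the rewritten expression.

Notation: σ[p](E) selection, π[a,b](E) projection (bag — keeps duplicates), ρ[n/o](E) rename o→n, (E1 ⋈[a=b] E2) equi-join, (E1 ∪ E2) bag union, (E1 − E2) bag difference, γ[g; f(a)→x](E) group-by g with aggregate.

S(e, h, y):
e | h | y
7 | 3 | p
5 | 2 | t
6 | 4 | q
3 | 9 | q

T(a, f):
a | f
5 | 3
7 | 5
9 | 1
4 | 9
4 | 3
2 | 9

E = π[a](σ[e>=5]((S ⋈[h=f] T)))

σ filters on e, owned by the left side.
E' = π[a]((σ[e>=5](S) ⋈[h=f] T))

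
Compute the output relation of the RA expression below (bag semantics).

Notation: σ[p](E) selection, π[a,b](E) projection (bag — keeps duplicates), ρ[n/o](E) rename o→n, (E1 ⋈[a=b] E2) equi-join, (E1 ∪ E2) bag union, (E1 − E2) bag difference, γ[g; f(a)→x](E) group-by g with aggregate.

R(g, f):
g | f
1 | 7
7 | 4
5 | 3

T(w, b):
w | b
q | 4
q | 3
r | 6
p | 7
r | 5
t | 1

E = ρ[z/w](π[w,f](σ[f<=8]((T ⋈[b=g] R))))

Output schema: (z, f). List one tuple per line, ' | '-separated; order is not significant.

Per-node cardinality:
  T → 6
  R → 3
  (T ⋈[b=g] R) → 3
  σ[f<=8]((T ⋈[b=g] R)) → 3
  π[w,f](σ[f<=8]((T ⋈[b=g] R))) → 3
  ρ[z/w](π[w,f](σ[f<=8]((T ⋈[b=g] R)))) → 3

== RESULT ==
z | f
p | 4
r | 3
t | 7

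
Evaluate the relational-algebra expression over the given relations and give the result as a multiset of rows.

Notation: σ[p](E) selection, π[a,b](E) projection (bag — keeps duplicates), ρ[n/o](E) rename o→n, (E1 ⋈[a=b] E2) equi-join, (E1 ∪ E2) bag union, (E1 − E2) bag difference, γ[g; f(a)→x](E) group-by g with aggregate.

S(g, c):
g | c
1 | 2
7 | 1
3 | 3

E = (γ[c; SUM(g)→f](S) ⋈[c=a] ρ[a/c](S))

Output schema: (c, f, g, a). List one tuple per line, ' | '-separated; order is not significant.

Stepwise |·|:
  S → 3
  γ[c; SUM(g)→f](S) → 3
  S → 3
  ρ[a/c](S) → 3
  (γ[c; SUM(g)→f](S) ⋈[c=a] ρ[a/c](S)) → 3

== RESULT ==
c | f | g | a
1 | 7 | 7 | 1
2 | 1 | 1 | 2
3 | 3 | 3 | 3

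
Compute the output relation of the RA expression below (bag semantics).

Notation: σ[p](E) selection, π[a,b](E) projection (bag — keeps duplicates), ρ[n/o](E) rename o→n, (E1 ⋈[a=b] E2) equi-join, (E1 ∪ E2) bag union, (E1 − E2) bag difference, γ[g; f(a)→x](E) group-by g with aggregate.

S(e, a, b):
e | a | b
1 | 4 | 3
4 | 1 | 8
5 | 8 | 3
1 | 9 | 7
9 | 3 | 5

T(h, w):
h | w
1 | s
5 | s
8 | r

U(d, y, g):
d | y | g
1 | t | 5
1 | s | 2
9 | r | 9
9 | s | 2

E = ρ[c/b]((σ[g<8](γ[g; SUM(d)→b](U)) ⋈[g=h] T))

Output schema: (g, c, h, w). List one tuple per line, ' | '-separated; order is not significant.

Subexpression sizes:
  U → 4
  γ[g; SUM(d)→b](U) → 3
  σ[g<8](γ[g; SUM(d)→b](U)) → 2
  T → 3
  (σ[g<8](γ[g; SUM(d)→b](U)) ⋈[g=h] T) → 1
  ρ[c/b]((σ[g<8](γ[g; SUM(d)→b](U)) ⋈[g=h] T)) → 1

== RESULT ==
g | c | h | w
5 | 1 | 5 | s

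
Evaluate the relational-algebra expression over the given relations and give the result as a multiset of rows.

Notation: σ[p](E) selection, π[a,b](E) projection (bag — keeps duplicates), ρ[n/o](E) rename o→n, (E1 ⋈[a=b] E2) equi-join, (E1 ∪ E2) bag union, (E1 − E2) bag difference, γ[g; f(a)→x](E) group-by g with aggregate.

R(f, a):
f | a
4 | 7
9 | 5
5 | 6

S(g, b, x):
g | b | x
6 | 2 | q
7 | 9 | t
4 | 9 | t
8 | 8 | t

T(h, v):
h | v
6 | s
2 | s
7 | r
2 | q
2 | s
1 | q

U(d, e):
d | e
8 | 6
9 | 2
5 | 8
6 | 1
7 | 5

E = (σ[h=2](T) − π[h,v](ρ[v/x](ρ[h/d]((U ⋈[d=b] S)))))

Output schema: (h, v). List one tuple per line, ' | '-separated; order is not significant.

Per-node cardinality:
  T → 6
  σ[h=2](T) → 3
  U → 5
  S → 4
  (U ⋈[d=b] S) → 3
  ρ[h/d]((U ⋈[d=b] S)) → 3
  ρ[v/x](ρ[h/d]((U ⋈[d=b] S))) → 3
  π[h,v](ρ[v/x](ρ[h/d]((U ⋈[d=b] S)))) → 3
  (σ[h=2](T) − π[h,v](ρ[v/x](ρ[h/d]((U ⋈[d=b] S))))) → 3

== RESULT ==
h | v
2 | q
2 | s
2 | s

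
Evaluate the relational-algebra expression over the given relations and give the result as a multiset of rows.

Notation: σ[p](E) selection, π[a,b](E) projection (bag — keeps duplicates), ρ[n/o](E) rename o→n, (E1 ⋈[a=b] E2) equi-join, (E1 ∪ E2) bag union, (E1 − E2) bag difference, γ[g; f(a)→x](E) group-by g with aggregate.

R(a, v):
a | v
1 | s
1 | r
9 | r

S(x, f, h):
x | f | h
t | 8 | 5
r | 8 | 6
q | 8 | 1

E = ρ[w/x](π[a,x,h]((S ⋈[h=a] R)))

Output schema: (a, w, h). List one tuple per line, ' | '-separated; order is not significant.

Row counts bottom-up:
  S → 3
  R → 3
  (S ⋈[h=a] R) → 2
  π[a,x,h]((S ⋈[h=a] R)) → 2
  ρ[w/x](π[a,x,h]((S ⋈[h=a] R))) → 2

== RESULT ==
a | w | h
1 | q | 1
1 | q | 1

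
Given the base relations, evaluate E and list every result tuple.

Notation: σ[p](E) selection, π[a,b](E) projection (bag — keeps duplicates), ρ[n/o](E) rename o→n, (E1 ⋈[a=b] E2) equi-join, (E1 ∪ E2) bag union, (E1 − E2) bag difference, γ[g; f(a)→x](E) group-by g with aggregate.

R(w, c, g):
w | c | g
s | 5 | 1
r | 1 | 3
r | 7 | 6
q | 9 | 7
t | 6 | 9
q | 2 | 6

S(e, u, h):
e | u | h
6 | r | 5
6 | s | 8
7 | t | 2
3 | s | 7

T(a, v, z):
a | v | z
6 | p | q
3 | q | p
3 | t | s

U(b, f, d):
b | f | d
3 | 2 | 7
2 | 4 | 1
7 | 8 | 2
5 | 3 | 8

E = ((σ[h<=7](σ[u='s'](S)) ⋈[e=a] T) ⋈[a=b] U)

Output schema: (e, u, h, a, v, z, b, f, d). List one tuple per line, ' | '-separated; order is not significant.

Subexpression sizes:
  S → 4
  σ[u='s'](S) → 2
  σ[h<=7](σ[u='s'](S)) → 1
  T → 3
  (σ[h<=7](σ[u='s'](S)) ⋈[e=a] T) → 2
  U → 4
  ((σ[h<=7](σ[u='s'](S)) ⋈[e=a] T) ⋈[a=b] U) → 2

== RESULT ==
e | u | h | a | v | z | b | f | d
3 | s | 7 | 3 | q | p | 3 | 2 | 7
3 | s | 7 | 3 | t | s | 3 | 2 | 7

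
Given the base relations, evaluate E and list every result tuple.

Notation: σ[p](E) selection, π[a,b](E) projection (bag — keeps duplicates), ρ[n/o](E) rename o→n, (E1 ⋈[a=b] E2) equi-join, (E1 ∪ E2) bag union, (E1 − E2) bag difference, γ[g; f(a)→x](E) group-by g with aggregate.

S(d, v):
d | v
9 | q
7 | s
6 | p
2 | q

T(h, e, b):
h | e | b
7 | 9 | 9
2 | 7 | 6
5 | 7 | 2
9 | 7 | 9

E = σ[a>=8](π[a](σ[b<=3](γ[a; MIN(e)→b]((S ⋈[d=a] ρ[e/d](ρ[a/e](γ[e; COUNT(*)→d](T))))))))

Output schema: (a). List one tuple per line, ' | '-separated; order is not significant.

Stepwise |·|:
  S → 4
  T → 4
  γ[e; COUNT(*)→d](T) → 2
  ρ[a/e](γ[e; COUNT(*)→d](T)) → 2
  ρ[e/d](ρ[a/e](γ[e; COUNT(*)→d](T))) → 2
  (S ⋈[d=a] ρ[e/d](ρ[a/e](γ[e; COUNT(*)→d](T)))) → 2
  γ[a; MIN(e)→b]((S ⋈[d=a] ρ[e/d](ρ[a/e](γ[e; COUNT(*)→d](T))))) → 2
  σ[b<=3](γ[a; MIN(e)→b]((S ⋈[d=a] ρ[e/d](ρ[a/e](γ[e; COUNT(*)→d](T)))))) → 2
  π[a](σ[b<=3](γ[a; MIN(e)→b]((S ⋈[d=a] ρ[e/d](ρ[a/e](γ[e; COUNT(*)→d](T))))))) → 2
  σ[a>=8](π[a](σ[b<=3](γ[a; MIN(e)→b]((S ⋈[d=a] ρ[e/d](ρ[a/e](γ[e; COUNT(*)→d](T)))))))) → 1

== RESULT ==
a
9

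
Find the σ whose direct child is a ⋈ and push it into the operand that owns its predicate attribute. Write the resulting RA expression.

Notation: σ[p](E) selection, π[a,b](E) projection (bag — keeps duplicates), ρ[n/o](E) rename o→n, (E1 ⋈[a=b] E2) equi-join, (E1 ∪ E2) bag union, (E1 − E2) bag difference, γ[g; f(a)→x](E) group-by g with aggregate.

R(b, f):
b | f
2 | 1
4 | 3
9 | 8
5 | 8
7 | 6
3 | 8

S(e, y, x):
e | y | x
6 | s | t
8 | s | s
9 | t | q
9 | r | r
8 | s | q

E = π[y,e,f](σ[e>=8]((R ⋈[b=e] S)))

σ filters on e, owned by the right side.
E' = π[y,e,f]((R ⋈[b=e] σ[e>=8](S)))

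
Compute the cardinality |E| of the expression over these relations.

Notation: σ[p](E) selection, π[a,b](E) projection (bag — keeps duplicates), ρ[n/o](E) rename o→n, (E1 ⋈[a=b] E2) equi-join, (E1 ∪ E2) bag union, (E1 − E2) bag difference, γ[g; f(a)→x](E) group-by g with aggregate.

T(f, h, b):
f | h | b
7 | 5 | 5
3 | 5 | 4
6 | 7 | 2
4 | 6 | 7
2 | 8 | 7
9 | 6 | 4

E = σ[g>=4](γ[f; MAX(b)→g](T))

Row counts bottom-up:
  T → 6
  γ[f; MAX(b)→g](T) → 6
  σ[g>=4](γ[f; MAX(b)→g](T)) → 5

|E| = 5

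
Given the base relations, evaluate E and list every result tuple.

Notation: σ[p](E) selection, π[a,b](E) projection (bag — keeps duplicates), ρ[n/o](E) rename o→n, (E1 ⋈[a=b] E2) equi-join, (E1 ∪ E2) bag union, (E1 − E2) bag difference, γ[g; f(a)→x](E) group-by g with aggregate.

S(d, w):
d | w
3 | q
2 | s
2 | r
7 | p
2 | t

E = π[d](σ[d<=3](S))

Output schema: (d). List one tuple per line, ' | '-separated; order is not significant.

Stepwise |·|:
  S → 5
  σ[d<=3](S) → 4
  π[d](σ[d<=3](S)) → 4

== RESULT ==
d
2
2
2
3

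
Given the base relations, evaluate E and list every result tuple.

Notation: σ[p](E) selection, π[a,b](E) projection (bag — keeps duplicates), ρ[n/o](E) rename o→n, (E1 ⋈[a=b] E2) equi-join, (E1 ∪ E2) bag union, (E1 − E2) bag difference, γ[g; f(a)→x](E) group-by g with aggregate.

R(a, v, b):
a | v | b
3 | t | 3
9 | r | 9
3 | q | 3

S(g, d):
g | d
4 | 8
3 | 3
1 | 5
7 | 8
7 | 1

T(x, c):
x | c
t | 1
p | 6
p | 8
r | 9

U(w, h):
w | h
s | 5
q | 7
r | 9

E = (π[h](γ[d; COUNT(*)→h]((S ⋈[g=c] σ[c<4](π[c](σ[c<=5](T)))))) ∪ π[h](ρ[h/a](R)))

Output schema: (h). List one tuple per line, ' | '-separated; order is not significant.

Row counts bottom-up:
  S → 5
  T → 4
  σ[c<=5](T) → 1
  π[c](σ[c<=5](T)) → 1
  σ[c<4](π[c](σ[c<=5](T))) → 1
  (S ⋈[g=c] σ[c<4](π[c](σ[c<=5](T)))) → 1
  γ[d; COUNT(*)→h]((S ⋈[g=c] σ[c<4](π[c](σ[c<=5](T))))) → 1
  π[h](γ[d; COUNT(*)→h]((S ⋈[g=c] σ[c<4](π[c](σ[c<=5](T)))))) → 1
  R → 3
  ρ[h/a](R) → 3
  π[h](ρ[h/a](R)) → 3
  (π[h](γ[d; COUNT(*)→h]((S ⋈[g=c] σ[c<4](π[c](σ[c<=5](T)))))) ∪ π[h](ρ[h/a](R))) → 4

== RESULT ==
h
1
3
3
9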